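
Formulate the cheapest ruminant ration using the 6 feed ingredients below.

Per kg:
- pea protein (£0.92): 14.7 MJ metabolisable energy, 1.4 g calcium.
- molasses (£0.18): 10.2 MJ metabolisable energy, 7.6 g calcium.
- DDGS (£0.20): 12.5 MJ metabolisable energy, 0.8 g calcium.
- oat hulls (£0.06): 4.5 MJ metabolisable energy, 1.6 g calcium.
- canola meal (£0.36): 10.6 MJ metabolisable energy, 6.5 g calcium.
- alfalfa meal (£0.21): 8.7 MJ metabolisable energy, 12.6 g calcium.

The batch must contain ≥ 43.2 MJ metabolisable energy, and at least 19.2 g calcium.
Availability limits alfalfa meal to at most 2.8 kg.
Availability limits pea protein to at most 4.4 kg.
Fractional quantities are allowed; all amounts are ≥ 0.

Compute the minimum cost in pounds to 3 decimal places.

£0.614

Treat it as an LP. Let x1 = kg of pea protein, x2 = kg of molasses, x3 = kg of DDGS, x4 = kg of oat hulls, x5 = kg of canola meal, x6 = kg of alfalfa meal.
Minimize 0.92x1 + 0.18x2 + 0.2x3 + 0.06x4 + 0.36x5 + 0.21x6 subject to:
  14.7x1 + 10.2x2 + 12.5x3 + 4.5x4 + 10.6x5 + 8.7x6 ≥ 43.2   (metabolisable energy)
  1.4x1 + 7.6x2 + 0.8x3 + 1.6x4 + 6.5x5 + 12.6x6 ≥ 19.2   (calcium)
  x6 ≤ 2.8
  x1 ≤ 4.4
  x1, x2, x3, x4, x5, x6 ≥ 0.
The cheapest feasible vertex uses only oat hulls, alfalfa meal; pea protein, molasses, DDGS, canola meal are not used. Binding constraints: metabolisable energy and calcium.
Optimal quantities: oat hulls = 8.819 kg, alfalfa meal = 0.4039 kg.
Hence cost = 0.06·8.819 + 0.21·0.4039 = £0.61396.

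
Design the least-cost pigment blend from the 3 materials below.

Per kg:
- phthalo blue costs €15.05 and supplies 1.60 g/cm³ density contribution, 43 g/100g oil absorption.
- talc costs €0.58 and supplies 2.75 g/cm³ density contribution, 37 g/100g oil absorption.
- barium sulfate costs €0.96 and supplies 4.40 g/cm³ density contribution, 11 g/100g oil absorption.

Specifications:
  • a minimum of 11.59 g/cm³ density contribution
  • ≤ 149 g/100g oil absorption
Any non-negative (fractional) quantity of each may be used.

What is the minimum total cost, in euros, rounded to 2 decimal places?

Let x1 = kg of phthalo blue, x2 = kg of talc, x3 = kg of barium sulfate.
Minimize 15.05x1 + 0.58x2 + 0.96x3 s.t.:
  1.6x1 + 2.75x2 + 4.4x3 ≥ 11.59   (density contribution)
  43x1 + 37x2 + 11x3 ≤ 149   (oil absorption)
  x1, x2, x3 ≥ 0.
The optimal basis is {talc, barium sulfate}; phthalo blue drops out. Binding constraints: density contribution and oil absorption.
So talc = 3.984 kg, barium sulfate = 0.1439 kg.
Cost = 0.58·3.984 + 0.96·0.1439 = 2.4489.

€2.45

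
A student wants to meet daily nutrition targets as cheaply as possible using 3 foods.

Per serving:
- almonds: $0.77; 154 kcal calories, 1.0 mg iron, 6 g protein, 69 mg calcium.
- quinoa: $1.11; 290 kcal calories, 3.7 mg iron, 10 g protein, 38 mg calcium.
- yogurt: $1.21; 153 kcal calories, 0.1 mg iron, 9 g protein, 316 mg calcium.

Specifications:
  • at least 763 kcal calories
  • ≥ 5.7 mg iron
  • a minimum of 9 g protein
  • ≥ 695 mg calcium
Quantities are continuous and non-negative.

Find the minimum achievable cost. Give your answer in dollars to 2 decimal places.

Treat it as an LP. Let x1 = servings of almonds, x2 = servings of quinoa, x3 = servings of yogurt.
Minimize 0.77x1 + 1.11x2 + 1.21x3 s.t.:
  154x1 + 290x2 + 153x3 ≥ 763   (calories)
  1x1 + 3.7x2 + 0.1x3 ≥ 5.7   (iron)
  6x1 + 10x2 + 9x3 ≥ 9   (protein)
  69x1 + 38x2 + 316x3 ≥ 695   (calcium)
  x1, x2, x3 ≥ 0.
At the optimum only quinoa, yogurt are positive (almonds = 0). Binding constraints: calories and calcium.
Optimal quantities: quinoa = 1.57 servings, yogurt = 2.011 servings.
Cost = 1.11·1.57 + 1.21·2.011 = 4.1760.

$4.18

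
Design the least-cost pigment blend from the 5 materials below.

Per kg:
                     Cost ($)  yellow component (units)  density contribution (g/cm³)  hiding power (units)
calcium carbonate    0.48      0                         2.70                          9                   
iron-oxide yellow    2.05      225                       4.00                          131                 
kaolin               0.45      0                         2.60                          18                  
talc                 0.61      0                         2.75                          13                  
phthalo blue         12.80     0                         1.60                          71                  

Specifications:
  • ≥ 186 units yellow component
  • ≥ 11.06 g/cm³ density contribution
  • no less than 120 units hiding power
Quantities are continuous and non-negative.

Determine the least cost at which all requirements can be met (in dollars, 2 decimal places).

$3.04

This is a linear program. Let x1 = kg of calcium carbonate, x2 = kg of iron-oxide yellow, x3 = kg of kaolin, x4 = kg of talc, x5 = kg of phthalo blue.
min 0.48x1 + 2.05x2 + 0.45x3 + 0.61x4 + 12.8x5 with:
  225x2 ≥ 186   (yellow component)
  2.7x1 + 4x2 + 2.6x3 + 2.75x4 + 1.6x5 ≥ 11.06   (density contribution)
  9x1 + 131x2 + 18x3 + 13x4 + 71x5 ≥ 120   (hiding power)
  x1, x2, x3, x4, x5 ≥ 0.
At the optimum only iron-oxide yellow, kaolin are positive (calcium carbonate, talc, phthalo blue = 0). Binding constraints: yellow component and density contribution.
Solving gives x2 = 0.8267, x3 = 2.982.
Cost = 2.05·0.8267 + 0.45·2.982 = 3.0366.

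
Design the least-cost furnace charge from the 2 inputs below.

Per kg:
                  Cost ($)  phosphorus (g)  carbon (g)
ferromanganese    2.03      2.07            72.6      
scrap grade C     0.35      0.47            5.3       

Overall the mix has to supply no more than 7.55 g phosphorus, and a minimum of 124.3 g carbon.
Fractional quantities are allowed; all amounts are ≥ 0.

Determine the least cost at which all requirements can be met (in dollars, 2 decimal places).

$3.48

Set it up as a linear program. Let x1 = kg of ferromanganese, x2 = kg of scrap grade C.
Minimize 2.03x1 + 0.35x2 with:
  2.07x1 + 0.47x2 ≤ 7.55   (phosphorus)
  72.6x1 + 5.3x2 ≥ 124.3   (carbon)
  x1, x2 ≥ 0.
The cheapest feasible vertex uses only ferromanganese; scrap grade C is not used. There the carbon constraint is tight.
Solving gives x1 = 1.712.
Hence cost = 2.03·1.712 = $3.4754.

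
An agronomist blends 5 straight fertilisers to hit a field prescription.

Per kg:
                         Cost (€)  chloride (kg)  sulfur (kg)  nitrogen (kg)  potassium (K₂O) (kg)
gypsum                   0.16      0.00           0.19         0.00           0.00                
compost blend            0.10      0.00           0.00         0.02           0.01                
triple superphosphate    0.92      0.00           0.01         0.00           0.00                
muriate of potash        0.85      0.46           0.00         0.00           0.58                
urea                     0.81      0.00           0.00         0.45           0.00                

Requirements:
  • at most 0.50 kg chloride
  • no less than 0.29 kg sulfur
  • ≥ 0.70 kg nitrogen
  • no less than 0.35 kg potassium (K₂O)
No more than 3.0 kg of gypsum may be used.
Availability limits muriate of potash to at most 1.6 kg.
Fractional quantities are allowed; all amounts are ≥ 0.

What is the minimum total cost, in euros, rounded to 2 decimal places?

€2.02

Let x1 = kg of gypsum, x2 = kg of compost blend, x3 = kg of triple superphosphate, x4 = kg of muriate of potash, x5 = kg of urea.
Minimize 0.16x1 + 0.1x2 + 0.92x3 + 0.85x4 + 0.81x5 s.t.:
  0.46x4 ≤ 0.5   (chloride)
  0.19x1 + 0.01x3 ≥ 0.29   (sulfur)
  0.02x2 + 0.45x5 ≥ 0.7   (nitrogen)
  0.01x2 + 0.58x4 ≥ 0.35   (potassium (K₂O))
  x1 ≤ 3
  x4 ≤ 1.6
  x1, x2, x3, x4, x5 ≥ 0.
The minimum-cost mix takes nothing from compost blend, triple superphosphate — only gypsum, muriate of potash, urea. Binding constraints: sulfur, nitrogen, potassium (K₂O).
That vertex is x1 = 1.526, x4 = 0.6034, x5 = 1.556.
Hence cost = 0.16·1.526 + 0.85·0.6034 + 0.81·1.556 = €2.0174.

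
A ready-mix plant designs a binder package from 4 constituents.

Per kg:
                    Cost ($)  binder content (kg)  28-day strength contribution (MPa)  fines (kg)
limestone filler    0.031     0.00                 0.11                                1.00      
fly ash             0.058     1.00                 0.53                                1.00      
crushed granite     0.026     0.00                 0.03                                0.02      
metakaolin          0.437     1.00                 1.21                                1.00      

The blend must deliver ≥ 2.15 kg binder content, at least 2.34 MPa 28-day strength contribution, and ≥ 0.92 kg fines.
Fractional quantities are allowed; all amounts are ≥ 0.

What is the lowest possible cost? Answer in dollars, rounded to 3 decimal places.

$0.256

This is a linear program. Let x1 = kg of limestone filler, x2 = kg of fly ash, x3 = kg of crushed granite, x4 = kg of metakaolin.
min 0.031x1 + 0.058x2 + 0.026x3 + 0.437x4 s.t.:
  1x2 + 1x4 ≥ 2.15   (binder content)
  0.11x1 + 0.53x2 + 0.03x3 + 1.21x4 ≥ 2.34   (28-day strength contribution)
  1x1 + 1x2 + 0.02x3 + 1x4 ≥ 0.92   (fines)
  x1, x2, x3, x4 ≥ 0.
The optimal basis is {fly ash}; limestone filler, crushed granite, metakaolin drop out. The 28-day strength contribution requirement is met with equality.
That vertex is x2 = 4.415.
Objective = 0.058·4.415 = 0.25607.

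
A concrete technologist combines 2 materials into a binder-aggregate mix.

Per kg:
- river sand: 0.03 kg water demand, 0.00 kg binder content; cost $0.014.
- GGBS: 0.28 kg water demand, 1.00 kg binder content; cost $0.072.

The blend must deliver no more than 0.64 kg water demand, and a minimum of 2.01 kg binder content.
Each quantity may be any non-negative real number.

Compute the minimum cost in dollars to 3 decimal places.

$0.145

Let x1 = kg of river sand, x2 = kg of GGBS.
Minimise 0.014x1 + 0.072x2 s.t.:
  0.03x1 + 0.28x2 ≤ 0.64   (water demand)
  1x2 ≥ 2.01   (binder content)
  x1, x2 ≥ 0.
The optimal basis is {GGBS}; river sand drops out. Binding constraint: binder content.
That vertex is x2 = 2.01.
Hence cost = 0.072·2.01 = $0.14472.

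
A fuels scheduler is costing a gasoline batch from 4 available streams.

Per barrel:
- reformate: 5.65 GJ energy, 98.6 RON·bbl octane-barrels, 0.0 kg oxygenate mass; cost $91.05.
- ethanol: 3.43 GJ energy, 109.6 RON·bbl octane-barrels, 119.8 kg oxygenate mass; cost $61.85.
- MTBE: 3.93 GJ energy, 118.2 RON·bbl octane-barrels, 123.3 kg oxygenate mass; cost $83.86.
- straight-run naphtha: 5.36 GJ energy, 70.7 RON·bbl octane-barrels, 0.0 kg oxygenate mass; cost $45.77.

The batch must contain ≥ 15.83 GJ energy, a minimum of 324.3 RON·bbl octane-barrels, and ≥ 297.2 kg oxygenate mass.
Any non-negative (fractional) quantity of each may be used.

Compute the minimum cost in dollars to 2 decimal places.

$215.95

This is a linear program. Let x1 = barrels of reformate, x2 = barrels of ethanol, x3 = barrels of MTBE, x4 = barrels of straight-run naphtha.
Minimise 91.05x1 + 61.85x2 + 83.86x3 + 45.77x4 subject to:
  5.65x1 + 3.43x2 + 3.93x3 + 5.36x4 ≥ 15.83   (energy)
  98.6x1 + 109.6x2 + 118.2x3 + 70.7x4 ≥ 324.3   (octane-barrels)
  119.8x2 + 123.3x3 ≥ 297.2   (oxygenate mass)
  x1, x2, x3, x4 ≥ 0.
The optimal basis is {ethanol, straight-run naphtha}; reformate, MTBE drop out. There the energy and oxygenate mass constraints are tight.
So ethanol = 2.4808 barrels, straight-run naphtha = 1.3658 barrels.
Objective = 61.85·2.4808 + 45.77·1.3658 = 215.9501.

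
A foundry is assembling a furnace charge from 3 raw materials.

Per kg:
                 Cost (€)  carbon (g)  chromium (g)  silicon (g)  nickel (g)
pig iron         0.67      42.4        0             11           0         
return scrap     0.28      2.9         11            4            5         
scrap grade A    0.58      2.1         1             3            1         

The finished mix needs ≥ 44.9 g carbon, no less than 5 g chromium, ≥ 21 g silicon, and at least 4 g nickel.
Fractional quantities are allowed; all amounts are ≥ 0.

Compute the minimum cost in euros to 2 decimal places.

€1.31

Treat it as an LP. Let x1 = kg of pig iron, x2 = kg of return scrap, x3 = kg of scrap grade A.
min 0.67x1 + 0.28x2 + 0.58x3 with:
  42.4x1 + 2.9x2 + 2.1x3 ≥ 44.9   (carbon)
  11x2 + 1x3 ≥ 5   (chromium)
  11x1 + 4x2 + 3x3 ≥ 21   (silicon)
  5x2 + 1x3 ≥ 4   (nickel)
  x1, x2, x3 ≥ 0.
The cheapest feasible vertex uses only pig iron, return scrap; scrap grade A is not used. The silicon and nickel requirements are met with equality.
So pig iron = 1.618 kg, return scrap = 0.8 kg.
Cost = 0.67·1.618 + 0.28·0.8 = 1.3081.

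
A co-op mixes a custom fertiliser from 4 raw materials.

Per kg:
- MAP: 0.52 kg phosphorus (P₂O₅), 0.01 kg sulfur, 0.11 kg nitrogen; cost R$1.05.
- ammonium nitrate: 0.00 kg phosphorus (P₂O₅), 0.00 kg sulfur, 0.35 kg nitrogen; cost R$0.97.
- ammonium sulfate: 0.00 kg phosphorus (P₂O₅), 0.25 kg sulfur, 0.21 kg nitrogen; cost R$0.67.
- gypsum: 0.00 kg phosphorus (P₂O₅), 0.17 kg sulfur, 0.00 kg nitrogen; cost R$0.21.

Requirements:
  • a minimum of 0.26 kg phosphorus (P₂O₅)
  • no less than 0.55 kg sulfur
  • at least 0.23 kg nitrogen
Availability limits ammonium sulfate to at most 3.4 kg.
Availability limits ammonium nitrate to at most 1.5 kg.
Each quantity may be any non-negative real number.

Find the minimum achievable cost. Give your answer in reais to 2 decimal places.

R$1.50

Let x1 = kg of MAP, x2 = kg of ammonium nitrate, x3 = kg of ammonium sulfate, x4 = kg of gypsum.
Minimize 1.05x1 + 0.97x2 + 0.67x3 + 0.21x4 with:
  0.52x1 ≥ 0.26   (phosphorus (P₂O₅))
  0.01x1 + 0.25x3 + 0.17x4 ≥ 0.55   (sulfur)
  0.11x1 + 0.35x2 + 0.21x3 ≥ 0.23   (nitrogen)
  x3 ≤ 3.4
  x2 ≤ 1.5
  x1, x2, x3, x4 ≥ 0.
The minimum-cost mix takes nothing from ammonium nitrate — only MAP, ammonium sulfate, gypsum. The phosphorus (P₂O₅), sulfur, nitrogen requirements are met with equality.
Solving gives x1 = 0.5, x3 = 0.8333, x4 = 1.98.
Objective = 1.05·0.5 + 0.67·0.8333 + 0.21·1.98 = 1.4991.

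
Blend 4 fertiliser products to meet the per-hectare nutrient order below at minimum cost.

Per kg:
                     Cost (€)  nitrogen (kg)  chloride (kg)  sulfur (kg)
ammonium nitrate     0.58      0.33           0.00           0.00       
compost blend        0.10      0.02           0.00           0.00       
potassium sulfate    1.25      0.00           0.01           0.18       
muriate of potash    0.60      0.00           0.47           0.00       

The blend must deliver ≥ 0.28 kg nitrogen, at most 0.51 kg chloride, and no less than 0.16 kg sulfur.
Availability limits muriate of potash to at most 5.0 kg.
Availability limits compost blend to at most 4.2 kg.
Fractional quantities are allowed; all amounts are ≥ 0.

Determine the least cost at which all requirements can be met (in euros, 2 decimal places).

Treat it as an LP. Let x1 = kg of ammonium nitrate, x2 = kg of compost blend, x3 = kg of potassium sulfate, x4 = kg of muriate of potash.
min 0.58x1 + 0.1x2 + 1.25x3 + 0.6x4 subject to:
  0.33x1 + 0.02x2 ≥ 0.28   (nitrogen)
  0.01x3 + 0.47x4 ≤ 0.51   (chloride)
  0.18x3 ≥ 0.16   (sulfur)
  x4 ≤ 5
  x2 ≤ 4.2
  x1, x2, x3, x4 ≥ 0.
The cheapest feasible vertex uses only ammonium nitrate, potassium sulfate; compost blend, muriate of potash are not used. The nitrogen and sulfur requirements are met with equality.
Optimal quantities: ammonium nitrate = 0.8485 kg, potassium sulfate = 0.8889 kg.
Hence cost = 0.58·0.8485 + 1.25·0.8889 = €1.6033.

€1.60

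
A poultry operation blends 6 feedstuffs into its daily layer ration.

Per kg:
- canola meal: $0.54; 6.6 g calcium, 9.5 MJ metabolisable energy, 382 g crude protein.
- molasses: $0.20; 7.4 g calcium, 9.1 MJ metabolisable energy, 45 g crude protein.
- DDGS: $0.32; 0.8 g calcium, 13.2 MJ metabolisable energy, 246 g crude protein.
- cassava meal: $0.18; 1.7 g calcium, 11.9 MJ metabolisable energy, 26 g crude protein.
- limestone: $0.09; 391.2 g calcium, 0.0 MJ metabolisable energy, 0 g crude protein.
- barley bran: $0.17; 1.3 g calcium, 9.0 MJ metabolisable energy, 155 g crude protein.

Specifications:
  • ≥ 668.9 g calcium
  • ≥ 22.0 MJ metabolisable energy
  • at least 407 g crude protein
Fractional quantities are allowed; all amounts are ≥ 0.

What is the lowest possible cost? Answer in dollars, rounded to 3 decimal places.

$0.599

Let x1 = kg of canola meal, x2 = kg of molasses, x3 = kg of DDGS, x4 = kg of cassava meal, x5 = kg of limestone, x6 = kg of barley bran.
min 0.54x1 + 0.2x2 + 0.32x3 + 0.18x4 + 0.09x5 + 0.17x6 subject to:
  6.6x1 + 7.4x2 + 0.8x3 + 1.7x4 + 391.2x5 + 1.3x6 ≥ 668.9   (calcium)
  9.5x1 + 9.1x2 + 13.2x3 + 11.9x4 + 9x6 ≥ 22   (metabolisable energy)
  382x1 + 45x2 + 246x3 + 26x4 + 155x6 ≥ 407   (crude protein)
  x1, x2, x3, x4, x5, x6 ≥ 0.
The optimal basis is {limestone, barley bran}; canola meal, molasses, DDGS, cassava meal drop out. The calcium and crude protein requirements are met with equality.
Optimal quantities: limestone = 1.7011 kg, barley bran = 2.6258 kg.
Total cost: 0.09·1.7011 + 0.17·2.6258 = 0.59949.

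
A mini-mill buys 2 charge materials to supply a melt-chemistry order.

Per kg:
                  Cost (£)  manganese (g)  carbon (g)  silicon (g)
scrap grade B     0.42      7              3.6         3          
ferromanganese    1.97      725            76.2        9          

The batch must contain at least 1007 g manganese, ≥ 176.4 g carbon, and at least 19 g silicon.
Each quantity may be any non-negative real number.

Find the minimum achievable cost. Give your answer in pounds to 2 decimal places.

£4.56

Let x1 = kg of scrap grade B, x2 = kg of ferromanganese.
Minimise 0.42x1 + 1.97x2 subject to:
  7x1 + 725x2 ≥ 1007   (manganese)
  3.6x1 + 76.2x2 ≥ 176.4   (carbon)
  3x1 + 9x2 ≥ 19   (silicon)
  x1, x2 ≥ 0.
The minimum-cost mix takes nothing from scrap grade B — only ferromanganese. Binding constraint: carbon.
Optimal quantities: ferromanganese = 2.315 kg.
Total cost: 1.97·2.315 = 4.5606.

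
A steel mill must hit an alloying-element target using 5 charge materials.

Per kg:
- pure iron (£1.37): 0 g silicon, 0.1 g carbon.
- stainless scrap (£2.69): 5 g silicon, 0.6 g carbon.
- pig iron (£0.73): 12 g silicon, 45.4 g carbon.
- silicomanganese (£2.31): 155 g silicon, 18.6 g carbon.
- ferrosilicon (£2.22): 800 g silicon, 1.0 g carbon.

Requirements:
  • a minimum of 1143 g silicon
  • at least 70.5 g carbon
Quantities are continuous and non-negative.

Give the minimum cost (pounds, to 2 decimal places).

This is a linear program. Let x1 = kg of pure iron, x2 = kg of stainless scrap, x3 = kg of pig iron, x4 = kg of silicomanganese, x5 = kg of ferrosilicon.
Minimise 1.37x1 + 2.69x2 + 0.73x3 + 2.31x4 + 2.22x5 with:
  5x2 + 12x3 + 155x4 + 800x5 ≥ 1143   (silicon)
  0.1x1 + 0.6x2 + 45.4x3 + 18.6x4 + 1x5 ≥ 70.5   (carbon)
  x1, x2, x3, x4, x5 ≥ 0.
At the optimum only pig iron, ferrosilicon are positive (pure iron, stainless scrap, silicomanganese = 0). There the silicon and carbon constraints are tight.
Optimal quantities: pig iron = 1.522 kg, ferrosilicon = 1.406 kg.
Hence cost = 0.73·1.522 + 2.22·1.406 = £4.2324.

£4.23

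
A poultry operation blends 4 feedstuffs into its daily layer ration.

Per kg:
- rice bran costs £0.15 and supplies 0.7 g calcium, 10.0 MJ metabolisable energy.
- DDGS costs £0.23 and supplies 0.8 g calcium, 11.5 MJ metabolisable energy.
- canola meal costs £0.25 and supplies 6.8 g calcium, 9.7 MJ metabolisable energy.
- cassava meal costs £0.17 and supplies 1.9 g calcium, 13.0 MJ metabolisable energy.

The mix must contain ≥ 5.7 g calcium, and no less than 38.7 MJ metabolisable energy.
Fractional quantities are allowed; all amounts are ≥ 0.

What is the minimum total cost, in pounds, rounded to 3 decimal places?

Let x1 = kg of rice bran, x2 = kg of DDGS, x3 = kg of canola meal, x4 = kg of cassava meal.
Minimize 0.15x1 + 0.23x2 + 0.25x3 + 0.17x4 with:
  0.7x1 + 0.8x2 + 6.8x3 + 1.9x4 ≥ 5.7   (calcium)
  10x1 + 11.5x2 + 9.7x3 + 13x4 ≥ 38.7   (metabolisable energy)
  x1, x2, x3, x4 ≥ 0.
The optimal basis is {canola meal, cassava meal}; rice bran, DDGS drop out. Binding constraints: calcium and metabolisable energy.
That vertex is x3 = 0.008146, x4 = 2.971.
Objective = 0.25·0.008146 + 0.17·2.971 = 0.50711.

£0.507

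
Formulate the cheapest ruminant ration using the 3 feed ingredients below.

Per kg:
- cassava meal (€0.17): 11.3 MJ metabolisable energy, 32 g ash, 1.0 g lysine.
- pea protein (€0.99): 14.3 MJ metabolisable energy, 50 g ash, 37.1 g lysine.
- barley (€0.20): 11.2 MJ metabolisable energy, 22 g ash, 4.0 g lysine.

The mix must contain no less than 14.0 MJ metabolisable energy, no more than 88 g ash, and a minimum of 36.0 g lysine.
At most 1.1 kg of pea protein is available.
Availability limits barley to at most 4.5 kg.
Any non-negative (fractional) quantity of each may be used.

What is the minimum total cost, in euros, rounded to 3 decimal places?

Let x1 = kg of cassava meal, x2 = kg of pea protein, x3 = kg of barley.
Minimise 0.17x1 + 0.99x2 + 0.2x3 subject to:
  11.3x1 + 14.3x2 + 11.2x3 ≥ 14   (metabolisable energy)
  32x1 + 50x2 + 22x3 ≤ 88   (ash)
  1x1 + 37.1x2 + 4x3 ≥ 36   (lysine)
  x2 ≤ 1.1
  x3 ≤ 4.5
  x1, x2, x3 ≥ 0.
The cheapest feasible vertex uses only pea protein, barley; cassava meal is not used. There the metabolisable energy and lysine constraints are tight.
Solving gives x2 = 0.969, x3 = 0.01284.
Total cost: 0.99·0.969 + 0.2·0.01284 = 0.96188.

€0.962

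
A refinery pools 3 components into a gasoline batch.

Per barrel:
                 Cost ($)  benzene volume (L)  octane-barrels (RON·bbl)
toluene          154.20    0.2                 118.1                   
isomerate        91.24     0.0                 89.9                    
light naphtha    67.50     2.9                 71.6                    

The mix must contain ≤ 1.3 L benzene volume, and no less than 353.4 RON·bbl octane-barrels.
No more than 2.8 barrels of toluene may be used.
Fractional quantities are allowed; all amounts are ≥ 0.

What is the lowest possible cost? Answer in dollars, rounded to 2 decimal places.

$356.35

Let x1 = barrels of toluene, x2 = barrels of isomerate, x3 = barrels of light naphtha.
Minimise 154.2x1 + 91.24x2 + 67.5x3 with:
  0.2x1 + 2.9x3 ≤ 1.3   (benzene volume)
  118.1x1 + 89.9x2 + 71.6x3 ≥ 353.4   (octane-barrels)
  x1 ≤ 2.8
  x1, x2, x3 ≥ 0.
The minimum-cost mix takes nothing from toluene — only isomerate, light naphtha. The benzene volume and octane-barrels requirements are met with equality.
So isomerate = 3.574 barrels, light naphtha = 0.4483 barrels.
Hence cost = 91.24·3.574 + 67.5·0.4483 = $356.3520.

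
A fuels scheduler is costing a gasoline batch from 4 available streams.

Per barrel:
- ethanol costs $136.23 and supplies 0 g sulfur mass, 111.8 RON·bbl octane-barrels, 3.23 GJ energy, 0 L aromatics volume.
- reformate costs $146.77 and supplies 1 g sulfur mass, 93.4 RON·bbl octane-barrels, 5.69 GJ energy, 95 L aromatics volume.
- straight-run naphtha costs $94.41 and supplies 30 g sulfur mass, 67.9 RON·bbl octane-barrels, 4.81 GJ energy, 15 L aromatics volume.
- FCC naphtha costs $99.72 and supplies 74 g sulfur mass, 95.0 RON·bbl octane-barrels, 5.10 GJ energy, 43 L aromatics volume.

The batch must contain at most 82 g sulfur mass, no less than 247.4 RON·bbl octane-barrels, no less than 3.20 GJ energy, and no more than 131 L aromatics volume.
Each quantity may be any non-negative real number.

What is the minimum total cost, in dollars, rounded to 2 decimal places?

Set it up as a linear program. Let x1 = barrels of ethanol, x2 = barrels of reformate, x3 = barrels of straight-run naphtha, x4 = barrels of FCC naphtha.
Minimize 136.23x1 + 146.77x2 + 94.41x3 + 99.72x4 subject to:
  1x2 + 30x3 + 74x4 ≤ 82   (sulfur mass)
  111.8x1 + 93.4x2 + 67.9x3 + 95x4 ≥ 247.4   (octane-barrels)
  3.23x1 + 5.69x2 + 4.81x3 + 5.1x4 ≥ 3.2   (energy)
  95x2 + 15x3 + 43x4 ≤ 131   (aromatics volume)
  x1, x2, x3, x4 ≥ 0.
The cheapest feasible vertex uses only ethanol, FCC naphtha; reformate, straight-run naphtha are not used. Binding constraints: sulfur mass and octane-barrels.
So ethanol = 1.2713 barrels, FCC naphtha = 1.1081 barrels.
Hence cost = 136.23·1.2713 + 99.72·1.1081 = $283.6889.

$283.69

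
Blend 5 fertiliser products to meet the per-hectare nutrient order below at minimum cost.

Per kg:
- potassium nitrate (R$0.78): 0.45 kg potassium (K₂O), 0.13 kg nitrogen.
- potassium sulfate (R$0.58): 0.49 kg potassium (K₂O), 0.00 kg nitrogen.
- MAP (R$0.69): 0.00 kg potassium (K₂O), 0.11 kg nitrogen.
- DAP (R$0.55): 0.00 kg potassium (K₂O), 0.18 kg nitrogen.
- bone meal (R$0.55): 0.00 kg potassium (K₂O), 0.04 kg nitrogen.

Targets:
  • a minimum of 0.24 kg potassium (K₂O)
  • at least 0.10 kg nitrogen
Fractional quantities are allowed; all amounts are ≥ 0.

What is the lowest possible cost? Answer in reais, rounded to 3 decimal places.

R$0.510

Let x1 = kg of potassium nitrate, x2 = kg of potassium sulfate, x3 = kg of MAP, x4 = kg of DAP, x5 = kg of bone meal.
min 0.78x1 + 0.58x2 + 0.69x3 + 0.55x4 + 0.55x5 with:
  0.45x1 + 0.49x2 ≥ 0.24   (potassium (K₂O))
  0.13x1 + 0.11x3 + 0.18x4 + 0.04x5 ≥ 0.1   (nitrogen)
  x1, x2, x3, x4, x5 ≥ 0.
The optimal basis is {potassium nitrate, DAP}; potassium sulfate, MAP, bone meal drop out. There the potassium (K₂O) and nitrogen constraints are tight.
Optimal quantities: potassium nitrate = 0.5333 kg, DAP = 0.1704 kg.
Total cost: 0.78·0.5333 + 0.55·0.1704 = 0.50969.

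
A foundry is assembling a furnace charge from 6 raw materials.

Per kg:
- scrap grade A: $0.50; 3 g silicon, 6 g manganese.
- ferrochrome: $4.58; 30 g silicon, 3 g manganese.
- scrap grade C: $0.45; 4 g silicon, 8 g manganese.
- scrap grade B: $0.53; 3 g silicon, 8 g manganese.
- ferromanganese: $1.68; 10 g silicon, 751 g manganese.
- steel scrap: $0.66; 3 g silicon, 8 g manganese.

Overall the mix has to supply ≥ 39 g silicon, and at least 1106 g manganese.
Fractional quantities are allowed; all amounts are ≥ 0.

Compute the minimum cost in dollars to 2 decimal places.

Treat it as an LP. Let x1 = kg of scrap grade A, x2 = kg of ferrochrome, x3 = kg of scrap grade C, x4 = kg of scrap grade B, x5 = kg of ferromanganese, x6 = kg of steel scrap.
Minimise 0.5x1 + 4.58x2 + 0.45x3 + 0.53x4 + 1.68x5 + 0.66x6 subject to:
  3x1 + 30x2 + 4x3 + 3x4 + 10x5 + 3x6 ≥ 39   (silicon)
  6x1 + 3x2 + 8x3 + 8x4 + 751x5 + 8x6 ≥ 1106   (manganese)
  x1, x2, x3, x4, x5, x6 ≥ 0.
The optimal basis is {scrap grade C, ferromanganese}; scrap grade A, ferrochrome, scrap grade B, steel scrap drop out. Binding constraints: silicon and manganese.
Solving gives x3 = 6.234, x5 = 1.406.
Hence cost = 0.45·6.234 + 1.68·1.406 = $5.1674.

$5.17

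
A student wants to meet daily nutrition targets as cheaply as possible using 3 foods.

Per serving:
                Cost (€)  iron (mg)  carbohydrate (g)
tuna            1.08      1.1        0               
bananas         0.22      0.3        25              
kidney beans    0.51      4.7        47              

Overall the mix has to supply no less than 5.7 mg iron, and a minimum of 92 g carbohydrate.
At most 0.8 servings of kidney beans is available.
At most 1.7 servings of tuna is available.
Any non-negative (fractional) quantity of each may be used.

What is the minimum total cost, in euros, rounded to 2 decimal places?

€1.83

This is a linear program. Let x1 = servings of tuna, x2 = servings of bananas, x3 = servings of kidney beans.
min 1.08x1 + 0.22x2 + 0.51x3 subject to:
  1.1x1 + 0.3x2 + 4.7x3 ≥ 5.7   (iron)
  25x2 + 47x3 ≥ 92   (carbohydrate)
  x3 ≤ 0.8
  x1 ≤ 1.7
  x1, x2, x3 ≥ 0.
The cheapest feasible vertex uses only bananas, kidney beans; tuna is not used. Binding constraints: iron and the kidney beans cap.
That vertex is x2 = 6.467, x3 = 0.8.
Cost = 0.22·6.467 + 0.51·0.8 = 1.8307.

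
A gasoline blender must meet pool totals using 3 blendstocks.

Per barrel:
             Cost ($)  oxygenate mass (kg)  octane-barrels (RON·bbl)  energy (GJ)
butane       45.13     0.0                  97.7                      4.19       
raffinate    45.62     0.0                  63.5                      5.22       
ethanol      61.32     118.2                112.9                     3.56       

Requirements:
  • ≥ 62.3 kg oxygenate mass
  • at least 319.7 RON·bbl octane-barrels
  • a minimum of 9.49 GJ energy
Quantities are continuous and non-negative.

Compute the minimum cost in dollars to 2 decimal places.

Let x1 = barrels of butane, x2 = barrels of raffinate, x3 = barrels of ethanol.
min 45.13x1 + 45.62x2 + 61.32x3 s.t.:
  118.2x3 ≥ 62.3   (oxygenate mass)
  97.7x1 + 63.5x2 + 112.9x3 ≥ 319.7   (octane-barrels)
  4.19x1 + 5.22x2 + 3.56x3 ≥ 9.49   (energy)
  x1, x2, x3 ≥ 0.
The minimum-cost mix takes nothing from raffinate — only butane, ethanol. The oxygenate mass and octane-barrels requirements are met with equality.
That vertex is x1 = 2.6632, x3 = 0.52707.
Objective = 45.13·2.6632 + 61.32·0.52707 = 152.5101.

$152.51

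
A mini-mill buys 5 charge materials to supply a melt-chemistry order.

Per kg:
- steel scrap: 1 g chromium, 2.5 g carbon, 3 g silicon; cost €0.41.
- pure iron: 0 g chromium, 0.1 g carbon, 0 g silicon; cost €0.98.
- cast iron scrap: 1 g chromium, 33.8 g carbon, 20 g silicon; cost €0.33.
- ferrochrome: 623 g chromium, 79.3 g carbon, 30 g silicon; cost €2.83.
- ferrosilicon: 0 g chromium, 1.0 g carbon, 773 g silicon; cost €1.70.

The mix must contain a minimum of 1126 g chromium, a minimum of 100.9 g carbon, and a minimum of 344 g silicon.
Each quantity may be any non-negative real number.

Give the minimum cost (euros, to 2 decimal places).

€5.75

This is a linear program. Let x1 = kg of steel scrap, x2 = kg of pure iron, x3 = kg of cast iron scrap, x4 = kg of ferrochrome, x5 = kg of ferrosilicon.
Minimise 0.41x1 + 0.98x2 + 0.33x3 + 2.83x4 + 1.7x5 subject to:
  1x1 + 1x3 + 623x4 ≥ 1126   (chromium)
  2.5x1 + 0.1x2 + 33.8x3 + 79.3x4 + 1x5 ≥ 100.9   (carbon)
  3x1 + 20x3 + 30x4 + 773x5 ≥ 344   (silicon)
  x1, x2, x3, x4, x5 ≥ 0.
The optimal basis is {ferrochrome, ferrosilicon}; steel scrap, pure iron, cast iron scrap drop out. Binding constraints: chromium and silicon.
That vertex is x4 = 1.807, x5 = 0.3749.
Objective = 2.83·1.807 + 1.7·0.3749 = 5.7511.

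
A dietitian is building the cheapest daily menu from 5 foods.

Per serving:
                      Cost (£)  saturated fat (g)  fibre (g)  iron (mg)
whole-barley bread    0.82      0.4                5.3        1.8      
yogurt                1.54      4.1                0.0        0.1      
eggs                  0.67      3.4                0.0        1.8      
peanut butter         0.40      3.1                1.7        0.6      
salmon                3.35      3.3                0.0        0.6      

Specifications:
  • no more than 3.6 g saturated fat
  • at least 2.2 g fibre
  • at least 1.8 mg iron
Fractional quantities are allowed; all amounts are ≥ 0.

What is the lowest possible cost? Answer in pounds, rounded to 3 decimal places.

£0.732

Let x1 = servings of whole-barley bread, x2 = servings of yogurt, x3 = servings of eggs, x4 = servings of peanut butter, x5 = servings of salmon.
Minimise 0.82x1 + 1.54x2 + 0.67x3 + 0.4x4 + 3.35x5 subject to:
  0.4x1 + 4.1x2 + 3.4x3 + 3.1x4 + 3.3x5 ≤ 3.6   (saturated fat)
  5.3x1 + 1.7x4 ≥ 2.2   (fibre)
  1.8x1 + 0.1x2 + 1.8x3 + 0.6x4 + 0.6x5 ≥ 1.8   (iron)
  x1, x2, x3, x4, x5 ≥ 0.
At the optimum only whole-barley bread, eggs are positive (yogurt, peanut butter, salmon = 0). Binding constraints: fibre and iron.
Solving gives x1 = 0.4151, x3 = 0.5849.
Objective = 0.82·0.4151 + 0.67·0.5849 = 0.73227.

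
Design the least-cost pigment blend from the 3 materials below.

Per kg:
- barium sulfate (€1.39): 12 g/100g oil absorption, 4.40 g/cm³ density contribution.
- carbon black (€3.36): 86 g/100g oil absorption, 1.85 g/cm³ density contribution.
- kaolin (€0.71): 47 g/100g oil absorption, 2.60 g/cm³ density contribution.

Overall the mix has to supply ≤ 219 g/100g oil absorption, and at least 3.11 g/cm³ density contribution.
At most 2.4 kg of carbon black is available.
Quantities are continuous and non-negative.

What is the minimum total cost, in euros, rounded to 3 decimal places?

€0.849

Treat it as an LP. Let x1 = kg of barium sulfate, x2 = kg of carbon black, x3 = kg of kaolin.
min 1.39x1 + 3.36x2 + 0.71x3 with:
  12x1 + 86x2 + 47x3 ≤ 219   (oil absorption)
  4.4x1 + 1.85x2 + 2.6x3 ≥ 3.11   (density contribution)
  x2 ≤ 2.4
  x1, x2, x3 ≥ 0.
The minimum-cost mix takes nothing from barium sulfate, carbon black — only kaolin. Binding constraint: density contribution.
That vertex is x3 = 1.196.
Total cost: 0.71·1.196 = 0.84916.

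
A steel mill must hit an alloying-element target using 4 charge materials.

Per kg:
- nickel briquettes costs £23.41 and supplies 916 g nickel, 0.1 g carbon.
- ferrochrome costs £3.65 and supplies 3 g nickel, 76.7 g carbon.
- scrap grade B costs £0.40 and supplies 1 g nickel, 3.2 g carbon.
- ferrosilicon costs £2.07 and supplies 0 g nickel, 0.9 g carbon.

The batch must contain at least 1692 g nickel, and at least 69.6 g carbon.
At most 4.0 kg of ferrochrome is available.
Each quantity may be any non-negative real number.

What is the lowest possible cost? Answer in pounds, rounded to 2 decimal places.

Let x1 = kg of nickel briquettes, x2 = kg of ferrochrome, x3 = kg of scrap grade B, x4 = kg of ferrosilicon.
Minimize 23.41x1 + 3.65x2 + 0.4x3 + 2.07x4 with:
  916x1 + 3x2 + 1x3 ≥ 1692   (nickel)
  0.1x1 + 76.7x2 + 3.2x3 + 0.9x4 ≥ 69.6   (carbon)
  x2 ≤ 4
  x1, x2, x3, x4 ≥ 0.
The optimal basis is {nickel briquettes, ferrochrome}; scrap grade B, ferrosilicon drop out. The nickel and carbon requirements are met with equality.
Optimal quantities: nickel briquettes = 1.8442 kg, ferrochrome = 0.90503 kg.
Total cost: 23.41·1.8442 + 3.65·0.90503 = 46.4761.

£46.48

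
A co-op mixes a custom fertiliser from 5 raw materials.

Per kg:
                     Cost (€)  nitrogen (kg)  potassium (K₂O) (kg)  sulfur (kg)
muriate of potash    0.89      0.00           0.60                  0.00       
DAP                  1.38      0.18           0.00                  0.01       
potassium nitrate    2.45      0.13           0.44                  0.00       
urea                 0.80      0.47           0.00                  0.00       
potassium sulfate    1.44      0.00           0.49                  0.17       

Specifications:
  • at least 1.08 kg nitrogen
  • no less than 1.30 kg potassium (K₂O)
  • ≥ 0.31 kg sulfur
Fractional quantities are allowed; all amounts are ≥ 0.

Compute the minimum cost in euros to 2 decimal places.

€5.07

Let x1 = kg of muriate of potash, x2 = kg of DAP, x3 = kg of potassium nitrate, x4 = kg of urea, x5 = kg of potassium sulfate.
min 0.89x1 + 1.38x2 + 2.45x3 + 0.8x4 + 1.44x5 s.t.:
  0.18x2 + 0.13x3 + 0.47x4 ≥ 1.08   (nitrogen)
  0.6x1 + 0.44x3 + 0.49x5 ≥ 1.3   (potassium (K₂O))
  0.01x2 + 0.17x5 ≥ 0.31   (sulfur)
  x1, x2, x3, x4, x5 ≥ 0.
At the optimum only muriate of potash, urea, potassium sulfate are positive (DAP, potassium nitrate = 0). Binding constraints: nitrogen, potassium (K₂O), sulfur.
Solving gives x1 = 0.6775, x4 = 2.298, x5 = 1.824.
Hence cost = 0.89·0.6775 + 0.8·2.298 + 1.44·1.824 = €5.0679.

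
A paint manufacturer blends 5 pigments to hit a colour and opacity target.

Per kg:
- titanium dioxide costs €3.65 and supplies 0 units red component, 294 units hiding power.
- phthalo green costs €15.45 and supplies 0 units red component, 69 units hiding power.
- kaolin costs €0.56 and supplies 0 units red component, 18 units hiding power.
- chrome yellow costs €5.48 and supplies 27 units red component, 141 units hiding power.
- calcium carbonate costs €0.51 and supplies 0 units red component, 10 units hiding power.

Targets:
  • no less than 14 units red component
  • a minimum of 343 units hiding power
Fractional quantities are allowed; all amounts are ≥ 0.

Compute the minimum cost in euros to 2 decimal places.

€6.19

Set it up as a linear program. Let x1 = kg of titanium dioxide, x2 = kg of phthalo green, x3 = kg of kaolin, x4 = kg of chrome yellow, x5 = kg of calcium carbonate.
Minimise 3.65x1 + 15.45x2 + 0.56x3 + 5.48x4 + 0.51x5 s.t.:
  27x4 ≥ 14   (red component)
  294x1 + 69x2 + 18x3 + 141x4 + 10x5 ≥ 343   (hiding power)
  x1, x2, x3, x4, x5 ≥ 0.
The optimal basis is {titanium dioxide, chrome yellow}; phthalo green, kaolin, calcium carbonate drop out. The red component and hiding power requirements are met with equality.
Optimal quantities: titanium dioxide = 0.918 kg, chrome yellow = 0.5185 kg.
Cost = 3.65·0.918 + 5.48·0.5185 = 6.1921.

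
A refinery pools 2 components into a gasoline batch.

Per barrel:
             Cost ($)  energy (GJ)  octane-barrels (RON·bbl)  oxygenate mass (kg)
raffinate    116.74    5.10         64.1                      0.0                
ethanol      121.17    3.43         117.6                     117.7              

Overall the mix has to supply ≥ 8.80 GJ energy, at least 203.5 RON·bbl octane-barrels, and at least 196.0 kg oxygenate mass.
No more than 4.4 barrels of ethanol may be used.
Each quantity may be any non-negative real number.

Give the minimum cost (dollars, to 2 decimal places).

$272.47

Let x1 = barrels of raffinate, x2 = barrels of ethanol.
min 116.74x1 + 121.17x2 subject to:
  5.1x1 + 3.43x2 ≥ 8.8   (energy)
  64.1x1 + 117.6x2 ≥ 203.5   (octane-barrels)
  117.7x2 ≥ 196   (oxygenate mass)
  x2 ≤ 4.4
  x1, x2 ≥ 0.
Both inputs are positive at the optimum. Binding constraints: energy and oxygenate mass.
Solving gives x1 = 0.60553, x2 = 1.6653.
Total cost: 116.74·0.60553 + 121.17·1.6653 = 272.4740.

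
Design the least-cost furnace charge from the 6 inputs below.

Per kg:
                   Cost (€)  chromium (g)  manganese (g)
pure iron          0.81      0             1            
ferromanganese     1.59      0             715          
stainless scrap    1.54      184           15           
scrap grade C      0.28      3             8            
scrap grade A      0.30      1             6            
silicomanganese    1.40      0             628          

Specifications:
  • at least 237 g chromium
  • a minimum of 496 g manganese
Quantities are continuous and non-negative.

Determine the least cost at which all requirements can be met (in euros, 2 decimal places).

€3.04

Treat it as an LP. Let x1 = kg of pure iron, x2 = kg of ferromanganese, x3 = kg of stainless scrap, x4 = kg of scrap grade C, x5 = kg of scrap grade A, x6 = kg of silicomanganese.
min 0.81x1 + 1.59x2 + 1.54x3 + 0.28x4 + 0.3x5 + 1.4x6 with:
  184x3 + 3x4 + 1x5 ≥ 237   (chromium)
  1x1 + 715x2 + 15x3 + 8x4 + 6x5 + 628x6 ≥ 496   (manganese)
  x1, x2, x3, x4, x5, x6 ≥ 0.
The minimum-cost mix takes nothing from pure iron, scrap grade C, scrap grade A, silicomanganese — only ferromanganese, stainless scrap. The chromium and manganese requirements are met with equality.
Optimal quantities: ferromanganese = 0.6667 kg, stainless scrap = 1.288 kg.
Total cost: 1.59·0.6667 + 1.54·1.288 = 3.0436.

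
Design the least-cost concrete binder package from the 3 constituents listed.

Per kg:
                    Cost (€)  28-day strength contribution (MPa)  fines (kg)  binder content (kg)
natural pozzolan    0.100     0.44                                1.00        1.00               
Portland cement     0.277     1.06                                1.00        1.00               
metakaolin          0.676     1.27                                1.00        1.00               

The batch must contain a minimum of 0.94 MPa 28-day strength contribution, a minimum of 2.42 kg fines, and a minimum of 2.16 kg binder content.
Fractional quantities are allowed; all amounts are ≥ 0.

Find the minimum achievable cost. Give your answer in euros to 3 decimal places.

Set it up as a linear program. Let x1 = kg of natural pozzolan, x2 = kg of Portland cement, x3 = kg of metakaolin.
min 0.1x1 + 0.277x2 + 0.676x3 with:
  0.44x1 + 1.06x2 + 1.27x3 ≥ 0.94   (28-day strength contribution)
  1x1 + 1x2 + 1x3 ≥ 2.42   (fines)
  1x1 + 1x2 + 1x3 ≥ 2.16   (binder content)
  x1, x2, x3 ≥ 0.
The cheapest feasible vertex uses only natural pozzolan; Portland cement, metakaolin are not used. There the fines constraint is tight.
Optimal quantities: natural pozzolan = 2.42 kg.
Objective = 0.1·2.42 = 0.24200.

€0.242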